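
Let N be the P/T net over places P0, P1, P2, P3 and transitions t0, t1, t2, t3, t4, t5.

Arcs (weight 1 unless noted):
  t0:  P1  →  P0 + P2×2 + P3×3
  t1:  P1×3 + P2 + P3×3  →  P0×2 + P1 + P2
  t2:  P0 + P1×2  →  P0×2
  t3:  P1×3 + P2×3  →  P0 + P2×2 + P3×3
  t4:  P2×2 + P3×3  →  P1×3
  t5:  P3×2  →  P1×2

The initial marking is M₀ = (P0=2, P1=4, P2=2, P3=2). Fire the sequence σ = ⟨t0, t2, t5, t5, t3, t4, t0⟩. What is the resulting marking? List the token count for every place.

(P0=6, P1=4, P2=3, P3=4)

step 1: fire t0:  (P0=2, P1=4, P2=2, P3=2) → (P0=3, P1=3, P2=4, P3=5)
step 2: fire t2:  (P0=3, P1=3, P2=4, P3=5) → (P0=4, P1=1, P2=4, P3=5)
step 3: fire t5:  (P0=4, P1=1, P2=4, P3=5) → (P0=4, P1=3, P2=4, P3=3)
step 4: fire t5:  (P0=4, P1=3, P2=4, P3=3) → (P0=4, P1=5, P2=4, P3=1)
step 5: fire t3:  (P0=4, P1=5, P2=4, P3=1) → (P0=5, P1=2, P2=3, P3=4)
step 6: fire t4:  (P0=5, P1=2, P2=3, P3=4) → (P0=5, P1=5, P2=1, P3=1)
step 7: fire t0:  (P0=5, P1=5, P2=1, P3=1) → (P0=6, P1=4, P2=3, P3=4)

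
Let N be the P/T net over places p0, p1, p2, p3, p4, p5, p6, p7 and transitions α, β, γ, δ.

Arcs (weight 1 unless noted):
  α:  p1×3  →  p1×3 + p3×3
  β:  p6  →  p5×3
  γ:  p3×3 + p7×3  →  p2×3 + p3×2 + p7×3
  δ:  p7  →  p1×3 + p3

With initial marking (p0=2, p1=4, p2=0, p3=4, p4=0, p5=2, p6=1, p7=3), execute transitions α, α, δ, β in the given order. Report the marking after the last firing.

step 1: fire α:  (p0=2, p1=4, p2=0, p3=4, p4=0, p5=2, p6=1, p7=3) → (p0=2, p1=4, p2=0, p3=7, p4=0, p5=2, p6=1, p7=3)
step 2: fire α:  (p0=2, p1=4, p2=0, p3=7, p4=0, p5=2, p6=1, p7=3) → (p0=2, p1=4, p2=0, p3=10, p4=0, p5=2, p6=1, p7=3)
step 3: fire δ:  (p0=2, p1=4, p2=0, p3=10, p4=0, p5=2, p6=1, p7=3) → (p0=2, p1=7, p2=0, p3=11, p4=0, p5=2, p6=1, p7=2)
step 4: fire β:  (p0=2, p1=7, p2=0, p3=11, p4=0, p5=2, p6=1, p7=2) → (p0=2, p1=7, p2=0, p3=11, p4=0, p5=5, p6=0, p7=2)

(p0=2, p1=7, p2=0, p3=11, p4=0, p5=5, p6=0, p7=2)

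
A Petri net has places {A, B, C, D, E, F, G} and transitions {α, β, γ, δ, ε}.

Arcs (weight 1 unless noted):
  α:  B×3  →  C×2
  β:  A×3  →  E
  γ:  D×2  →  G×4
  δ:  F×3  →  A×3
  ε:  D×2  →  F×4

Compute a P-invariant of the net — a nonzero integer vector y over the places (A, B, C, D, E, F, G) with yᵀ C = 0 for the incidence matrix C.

Incidence matrix C (rows=places, cols=transitions):
        α    β    γ    δ    ε
    A   0   -3    0    3    0
    B  -3    0    0    0    0
    C   2    0    0    0    0
    D   0    0   -2    0   -2
    E   0    1    0    0    0
    F   0    0    0   -3    4
    G   0    0    4    0    0

Candidate y = [0, 2, 3, 0, 0, 0, 0]; check y·C column-wise:
  col α: 2·-3 + 3·2 = 0
  col β: 0·-3 + 2·0 + 3·0 + 0·1 = 0
  col γ: 2·0 + 3·0 + 0·-2 + 0·4 = 0
  col δ: 0·3 + 2·0 + 3·0 + 0·-3 = 0
  col ε: 2·0 + 3·0 + 0·-2 + 0·4 = 0

y = (A:0, B:2, C:3, D:0, E:0, F:0, G:0)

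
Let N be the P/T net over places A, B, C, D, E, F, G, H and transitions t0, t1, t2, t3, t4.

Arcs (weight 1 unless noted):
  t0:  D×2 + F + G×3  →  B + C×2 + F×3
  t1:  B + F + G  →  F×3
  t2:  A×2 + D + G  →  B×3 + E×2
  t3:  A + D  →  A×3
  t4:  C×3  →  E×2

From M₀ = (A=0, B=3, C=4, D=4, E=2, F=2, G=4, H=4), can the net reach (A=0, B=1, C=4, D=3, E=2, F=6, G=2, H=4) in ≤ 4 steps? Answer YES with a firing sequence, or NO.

depth 0: 1 marking
depth 1: 4 markings reached so far
depth 2: 8 markings reached so far
depth 3: 12 markings reached so far
depth 4: 14 markings reached so far
target is not among the 14 markings reachable within 4 steps

NO — not reachable within 4 firings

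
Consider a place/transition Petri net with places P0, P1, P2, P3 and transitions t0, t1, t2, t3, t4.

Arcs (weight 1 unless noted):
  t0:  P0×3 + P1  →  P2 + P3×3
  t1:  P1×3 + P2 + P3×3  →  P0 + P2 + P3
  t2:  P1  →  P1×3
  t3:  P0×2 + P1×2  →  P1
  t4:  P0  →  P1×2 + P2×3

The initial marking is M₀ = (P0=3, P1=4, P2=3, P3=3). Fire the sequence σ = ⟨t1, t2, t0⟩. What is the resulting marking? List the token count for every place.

(P0=1, P1=2, P2=4, P3=4)

step 1: fire t1:  (P0=3, P1=4, P2=3, P3=3) → (P0=4, P1=1, P2=3, P3=1)
step 2: fire t2:  (P0=4, P1=1, P2=3, P3=1) → (P0=4, P1=3, P2=3, P3=1)
step 3: fire t0:  (P0=4, P1=3, P2=3, P3=1) → (P0=1, P1=2, P2=4, P3=4)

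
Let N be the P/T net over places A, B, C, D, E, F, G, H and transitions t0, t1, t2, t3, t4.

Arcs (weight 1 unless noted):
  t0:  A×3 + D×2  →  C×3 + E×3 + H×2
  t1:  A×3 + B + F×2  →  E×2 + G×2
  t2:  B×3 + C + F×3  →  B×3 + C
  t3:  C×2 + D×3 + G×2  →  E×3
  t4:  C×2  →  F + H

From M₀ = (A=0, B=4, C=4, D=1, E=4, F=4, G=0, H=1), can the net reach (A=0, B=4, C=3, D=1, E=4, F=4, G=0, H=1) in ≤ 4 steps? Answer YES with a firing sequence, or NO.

NO — not reachable within 4 firings

depth 0: 1 marking
depth 1: 3 markings reached so far
depth 2: 5 markings reached so far
depth 3: 6 markings reached so far
depth 4: 6 markings reached so far
(frontier empty at depth 4; search complete)
target is not among the 6 markings reachable within 4 steps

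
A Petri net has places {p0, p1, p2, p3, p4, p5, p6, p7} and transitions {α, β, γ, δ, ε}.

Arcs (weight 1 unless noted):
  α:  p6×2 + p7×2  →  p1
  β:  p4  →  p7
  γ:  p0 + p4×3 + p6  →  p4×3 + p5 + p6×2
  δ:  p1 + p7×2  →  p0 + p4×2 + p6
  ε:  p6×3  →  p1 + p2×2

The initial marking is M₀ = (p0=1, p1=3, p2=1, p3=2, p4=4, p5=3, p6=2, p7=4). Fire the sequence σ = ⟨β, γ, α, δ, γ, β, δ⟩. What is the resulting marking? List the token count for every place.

step 1: fire β:  (p0=1, p1=3, p2=1, p3=2, p4=4, p5=3, p6=2, p7=4) → (p0=1, p1=3, p2=1, p3=2, p4=3, p5=3, p6=2, p7=5)
step 2: fire γ:  (p0=1, p1=3, p2=1, p3=2, p4=3, p5=3, p6=2, p7=5) → (p0=0, p1=3, p2=1, p3=2, p4=3, p5=4, p6=3, p7=5)
step 3: fire α:  (p0=0, p1=3, p2=1, p3=2, p4=3, p5=4, p6=3, p7=5) → (p0=0, p1=4, p2=1, p3=2, p4=3, p5=4, p6=1, p7=3)
step 4: fire δ:  (p0=0, p1=4, p2=1, p3=2, p4=3, p5=4, p6=1, p7=3) → (p0=1, p1=3, p2=1, p3=2, p4=5, p5=4, p6=2, p7=1)
step 5: fire γ:  (p0=1, p1=3, p2=1, p3=2, p4=5, p5=4, p6=2, p7=1) → (p0=0, p1=3, p2=1, p3=2, p4=5, p5=5, p6=3, p7=1)
step 6: fire β:  (p0=0, p1=3, p2=1, p3=2, p4=5, p5=5, p6=3, p7=1) → (p0=0, p1=3, p2=1, p3=2, p4=4, p5=5, p6=3, p7=2)
step 7: fire δ:  (p0=0, p1=3, p2=1, p3=2, p4=4, p5=5, p6=3, p7=2) → (p0=1, p1=2, p2=1, p3=2, p4=6, p5=5, p6=4, p7=0)

(p0=1, p1=2, p2=1, p3=2, p4=6, p5=5, p6=4, p7=0)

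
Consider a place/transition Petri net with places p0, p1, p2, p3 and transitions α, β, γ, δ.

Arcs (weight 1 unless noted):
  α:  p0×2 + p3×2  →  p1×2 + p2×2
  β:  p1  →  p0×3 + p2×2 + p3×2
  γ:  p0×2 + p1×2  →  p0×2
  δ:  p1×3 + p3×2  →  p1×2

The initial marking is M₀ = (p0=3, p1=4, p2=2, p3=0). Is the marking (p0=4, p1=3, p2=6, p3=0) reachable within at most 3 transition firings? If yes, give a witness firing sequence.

step 1: fire β:  (p0=3, p1=4, p2=2, p3=0) → (p0=6, p1=3, p2=4, p3=2)
step 2: fire α:  (p0=6, p1=3, p2=4, p3=2) → (p0=4, p1=5, p2=6, p3=0)
step 3: fire γ:  (p0=4, p1=5, p2=6, p3=0) → (p0=4, p1=3, p2=6, p3=0)

YES — reachable via ⟨β, α, γ⟩ (3 firings)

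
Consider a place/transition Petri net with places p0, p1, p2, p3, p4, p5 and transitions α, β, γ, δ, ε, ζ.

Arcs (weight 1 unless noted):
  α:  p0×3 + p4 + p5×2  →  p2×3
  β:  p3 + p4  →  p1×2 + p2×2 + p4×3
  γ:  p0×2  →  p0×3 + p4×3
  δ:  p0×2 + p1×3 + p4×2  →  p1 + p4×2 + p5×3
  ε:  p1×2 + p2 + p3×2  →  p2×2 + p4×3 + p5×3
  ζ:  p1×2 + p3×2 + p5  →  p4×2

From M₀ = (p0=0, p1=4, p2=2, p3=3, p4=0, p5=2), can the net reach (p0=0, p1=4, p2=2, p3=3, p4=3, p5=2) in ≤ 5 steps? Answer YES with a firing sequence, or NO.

depth 0: 1 marking
depth 1: 3 markings reached so far
depth 2: 5 markings reached so far
depth 3: 5 markings reached so far
(frontier empty at depth 3; search complete)
target is not among the 5 markings reachable within 5 steps

NO — not reachable within 5 firings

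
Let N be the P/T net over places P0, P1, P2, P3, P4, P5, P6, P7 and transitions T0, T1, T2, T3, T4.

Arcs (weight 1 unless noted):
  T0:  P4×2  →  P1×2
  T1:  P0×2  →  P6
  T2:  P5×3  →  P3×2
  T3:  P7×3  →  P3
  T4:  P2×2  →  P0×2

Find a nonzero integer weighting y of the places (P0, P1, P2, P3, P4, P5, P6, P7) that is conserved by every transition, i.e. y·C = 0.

Incidence matrix C (rows=places, cols=transitions):
       T0   T1   T2   T3   T4
   P0   0   -2    0    0    2
   P1   2    0    0    0    0
   P2   0    0    0    0   -2
   P3   0    0    2    1    0
   P4  -2    0    0    0    0
   P5   0    0   -3    0    0
   P6   0    1    0    0    0
   P7   0    0    0   -3    0

Candidate y = [0, 1, 0, 0, 1, 0, 0, 0]; check y·C column-wise:
  col T0: 1·2 + 1·-2 = 0
  col T1: 0·-2 + 1·0 + 1·0 + 0·1 = 0
  col T2: 1·0 + 0·2 + 1·0 + 0·-3 = 0
  col T3: 1·0 + 0·1 + 1·0 + 0·-3 = 0
  col T4: 0·2 + 1·0 + 0·-2 + 1·0 = 0

y = (P0:0, P1:1, P2:0, P3:0, P4:1, P5:0, P6:0, P7:0)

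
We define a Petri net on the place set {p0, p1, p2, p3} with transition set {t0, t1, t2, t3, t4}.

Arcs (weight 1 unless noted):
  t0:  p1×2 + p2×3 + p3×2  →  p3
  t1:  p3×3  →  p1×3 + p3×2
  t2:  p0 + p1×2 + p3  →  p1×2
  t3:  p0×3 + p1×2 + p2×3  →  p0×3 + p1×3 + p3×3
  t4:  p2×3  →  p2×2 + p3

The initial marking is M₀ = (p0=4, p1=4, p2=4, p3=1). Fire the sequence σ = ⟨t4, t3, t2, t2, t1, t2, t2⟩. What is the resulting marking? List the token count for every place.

step 1: fire t4:  (p0=4, p1=4, p2=4, p3=1) → (p0=4, p1=4, p2=3, p3=2)
step 2: fire t3:  (p0=4, p1=4, p2=3, p3=2) → (p0=4, p1=5, p2=0, p3=5)
step 3: fire t2:  (p0=4, p1=5, p2=0, p3=5) → (p0=3, p1=5, p2=0, p3=4)
step 4: fire t2:  (p0=3, p1=5, p2=0, p3=4) → (p0=2, p1=5, p2=0, p3=3)
step 5: fire t1:  (p0=2, p1=5, p2=0, p3=3) → (p0=2, p1=8, p2=0, p3=2)
step 6: fire t2:  (p0=2, p1=8, p2=0, p3=2) → (p0=1, p1=8, p2=0, p3=1)
step 7: fire t2:  (p0=1, p1=8, p2=0, p3=1) → (p0=0, p1=8, p2=0, p3=0)

(p0=0, p1=8, p2=0, p3=0)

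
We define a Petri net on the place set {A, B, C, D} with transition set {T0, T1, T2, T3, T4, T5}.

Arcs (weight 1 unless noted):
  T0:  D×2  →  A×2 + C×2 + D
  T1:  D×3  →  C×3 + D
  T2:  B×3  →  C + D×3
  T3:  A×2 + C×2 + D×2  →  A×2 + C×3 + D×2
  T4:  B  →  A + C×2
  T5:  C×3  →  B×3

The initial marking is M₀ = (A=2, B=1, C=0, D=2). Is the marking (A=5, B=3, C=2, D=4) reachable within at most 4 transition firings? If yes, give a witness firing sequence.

NO — not reachable within 4 firings

depth 0: 1 marking
depth 1: 3 markings reached so far
depth 2: 5 markings reached so far
depth 3: 9 markings reached so far
depth 4: 17 markings reached so far
target is not among the 17 markings reachable within 4 steps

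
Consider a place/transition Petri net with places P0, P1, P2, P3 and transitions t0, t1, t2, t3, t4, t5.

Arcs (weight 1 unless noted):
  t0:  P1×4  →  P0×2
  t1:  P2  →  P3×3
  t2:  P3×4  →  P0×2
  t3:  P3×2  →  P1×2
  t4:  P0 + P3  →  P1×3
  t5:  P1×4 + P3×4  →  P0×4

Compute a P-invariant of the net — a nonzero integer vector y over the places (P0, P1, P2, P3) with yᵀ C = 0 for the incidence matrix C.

Incidence matrix C (rows=places, cols=transitions):
       t0   t1   t2   t3   t4   t5
   P0   2    0    2    0   -1    4
   P1  -4    0    0    2    3   -4
   P2   0   -1    0    0    0    0
   P3   0    3   -4   -2   -1   -4

Candidate y = [2, 1, 3, 1]; check y·C column-wise:
  col t0: 2·2 + 1·-4 + 3·0 + 1·0 = 0
  col t1: 2·0 + 1·0 + 3·-1 + 1·3 = 0
  col t2: 2·2 + 1·0 + 3·0 + 1·-4 = 0
  col t3: 2·0 + 1·2 + 3·0 + 1·-2 = 0
  col t4: 2·-1 + 1·3 + 3·0 + 1·-1 = 0
  col t5: 2·4 + 1·-4 + 3·0 + 1·-4 = 0

y = (P0:2, P1:1, P2:3, P3:1)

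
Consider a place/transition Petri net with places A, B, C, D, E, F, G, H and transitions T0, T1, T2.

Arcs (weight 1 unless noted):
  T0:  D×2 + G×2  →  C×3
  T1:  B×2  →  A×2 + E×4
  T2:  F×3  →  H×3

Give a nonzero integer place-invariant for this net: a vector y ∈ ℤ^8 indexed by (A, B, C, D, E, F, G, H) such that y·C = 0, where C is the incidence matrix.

Incidence matrix C (rows=places, cols=transitions):
       T0   T1   T2
    A   0    2    0
    B   0   -2    0
    C   3    0    0
    D  -2    0    0
    E   0    4    0
    F   0    0   -3
    G  -2    0    0
    H   0    0    3

Candidate y = [1, 1, 0, 0, 0, 0, 0, 0]; check y·C column-wise:
  col T0: 1·0 + 1·0 + 0·3 + 0·-2 + 0·-2 = 0
  col T1: 1·2 + 1·-2 + 0·4 = 0
  col T2: 1·0 + 1·0 + 0·-3 + 0·3 = 0

y = (A:1, B:1, C:0, D:0, E:0, F:0, G:0, H:0)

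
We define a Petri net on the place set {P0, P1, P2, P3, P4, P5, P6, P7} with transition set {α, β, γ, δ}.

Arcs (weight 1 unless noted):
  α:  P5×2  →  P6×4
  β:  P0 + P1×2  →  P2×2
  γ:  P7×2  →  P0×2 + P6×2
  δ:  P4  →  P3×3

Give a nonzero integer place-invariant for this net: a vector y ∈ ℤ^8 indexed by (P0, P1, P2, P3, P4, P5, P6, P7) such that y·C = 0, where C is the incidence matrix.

Incidence matrix C (rows=places, cols=transitions):
        α    β    γ    δ
   P0   0   -1    2    0
   P1   0   -2    0    0
   P2   0    2    0    0
   P3   0    0    0    3
   P4   0    0    0   -1
   P5  -2    0    0    0
   P6   4    0    2    0
   P7   0    0   -2    0

Candidate y = [0, 1, 1, 0, 0, 0, 0, 0]; check y·C column-wise:
  col α: 1·0 + 1·0 + 0·-2 + 0·4 = 0
  col β: 0·-1 + 1·-2 + 1·2 = 0
  col γ: 0·2 + 1·0 + 1·0 + 0·2 + 0·-2 = 0
  col δ: 1·0 + 1·0 + 0·3 + 0·-1 = 0

y = (P0:0, P1:1, P2:1, P3:0, P4:0, P5:0, P6:0, P7:0)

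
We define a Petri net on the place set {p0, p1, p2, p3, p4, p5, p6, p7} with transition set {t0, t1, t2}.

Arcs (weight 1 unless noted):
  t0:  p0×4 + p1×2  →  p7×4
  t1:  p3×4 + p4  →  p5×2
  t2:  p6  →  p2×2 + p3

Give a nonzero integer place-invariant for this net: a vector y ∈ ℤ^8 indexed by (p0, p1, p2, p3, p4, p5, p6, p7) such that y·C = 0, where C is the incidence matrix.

Incidence matrix C (rows=places, cols=transitions):
       t0   t1   t2
   p0  -4    0    0
   p1  -2    0    0
   p2   0    0    2
   p3   0   -4    1
   p4   0   -1    0
   p5   0    2    0
   p6   0    0   -1
   p7   4    0    0

Candidate y = [1, -2, 0, 0, 0, 0, 0, 0]; check y·C column-wise:
  col t0: 1·-4 + -2·-2 + 0·4 = 0
  col t1: 1·0 + -2·0 + 0·-4 + 0·-1 + 0·2 = 0
  col t2: 1·0 + -2·0 + 0·2 + 0·1 + 0·-1 = 0

y = (p0:1, p1:-2, p2:0, p3:0, p4:0, p5:0, p6:0, p7:0)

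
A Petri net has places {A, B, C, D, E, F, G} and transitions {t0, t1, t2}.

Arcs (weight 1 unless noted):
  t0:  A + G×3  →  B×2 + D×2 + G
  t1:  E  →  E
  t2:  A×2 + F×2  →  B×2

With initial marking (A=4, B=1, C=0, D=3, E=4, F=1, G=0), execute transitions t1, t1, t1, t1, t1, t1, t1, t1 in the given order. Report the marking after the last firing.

(A=4, B=1, C=0, D=3, E=4, F=1, G=0)

step 1: fire t1:  (A=4, B=1, C=0, D=3, E=4, F=1, G=0) → (A=4, B=1, C=0, D=3, E=4, F=1, G=0)
step 2: fire t1:  (A=4, B=1, C=0, D=3, E=4, F=1, G=0) → (A=4, B=1, C=0, D=3, E=4, F=1, G=0)
step 3: fire t1:  (A=4, B=1, C=0, D=3, E=4, F=1, G=0) → (A=4, B=1, C=0, D=3, E=4, F=1, G=0)
step 4: fire t1:  (A=4, B=1, C=0, D=3, E=4, F=1, G=0) → (A=4, B=1, C=0, D=3, E=4, F=1, G=0)
step 5: fire t1:  (A=4, B=1, C=0, D=3, E=4, F=1, G=0) → (A=4, B=1, C=0, D=3, E=4, F=1, G=0)
step 6: fire t1:  (A=4, B=1, C=0, D=3, E=4, F=1, G=0) → (A=4, B=1, C=0, D=3, E=4, F=1, G=0)
step 7: fire t1:  (A=4, B=1, C=0, D=3, E=4, F=1, G=0) → (A=4, B=1, C=0, D=3, E=4, F=1, G=0)
step 8: fire t1:  (A=4, B=1, C=0, D=3, E=4, F=1, G=0) → (A=4, B=1, C=0, D=3, E=4, F=1, G=0)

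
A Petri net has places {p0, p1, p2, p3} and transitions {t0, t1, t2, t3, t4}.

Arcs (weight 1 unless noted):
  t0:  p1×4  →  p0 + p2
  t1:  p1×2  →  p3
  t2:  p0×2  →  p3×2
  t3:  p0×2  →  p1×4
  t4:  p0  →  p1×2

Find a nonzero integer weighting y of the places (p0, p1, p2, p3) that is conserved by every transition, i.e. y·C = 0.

Incidence matrix C (rows=places, cols=transitions):
       t0   t1   t2   t3   t4
   p0   1    0   -2   -2   -1
   p1  -4   -2    0    4    2
   p2   1    0    0    0    0
   p3   0    1    2    0    0

Candidate y = [2, 1, 2, 2]; check y·C column-wise:
  col t0: 2·1 + 1·-4 + 2·1 + 2·0 = 0
  col t1: 2·0 + 1·-2 + 2·0 + 2·1 = 0
  col t2: 2·-2 + 1·0 + 2·0 + 2·2 = 0
  col t3: 2·-2 + 1·4 + 2·0 + 2·0 = 0
  col t4: 2·-1 + 1·2 + 2·0 + 2·0 = 0

y = (p0:2, p1:1, p2:2, p3:2)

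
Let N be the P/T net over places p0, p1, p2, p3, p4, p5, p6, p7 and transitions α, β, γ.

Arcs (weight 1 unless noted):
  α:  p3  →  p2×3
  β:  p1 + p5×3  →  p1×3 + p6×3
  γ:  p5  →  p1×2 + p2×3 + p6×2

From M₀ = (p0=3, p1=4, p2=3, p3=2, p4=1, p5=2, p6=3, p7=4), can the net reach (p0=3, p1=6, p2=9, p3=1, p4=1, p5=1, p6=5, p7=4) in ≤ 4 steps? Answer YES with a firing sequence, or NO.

YES — reachable via ⟨α, γ⟩ (2 firings)

step 1: fire α:  (p0=3, p1=4, p2=3, p3=2, p4=1, p5=2, p6=3, p7=4) → (p0=3, p1=4, p2=6, p3=1, p4=1, p5=2, p6=3, p7=4)
step 2: fire γ:  (p0=3, p1=4, p2=6, p3=1, p4=1, p5=2, p6=3, p7=4) → (p0=3, p1=6, p2=9, p3=1, p4=1, p5=1, p6=5, p7=4)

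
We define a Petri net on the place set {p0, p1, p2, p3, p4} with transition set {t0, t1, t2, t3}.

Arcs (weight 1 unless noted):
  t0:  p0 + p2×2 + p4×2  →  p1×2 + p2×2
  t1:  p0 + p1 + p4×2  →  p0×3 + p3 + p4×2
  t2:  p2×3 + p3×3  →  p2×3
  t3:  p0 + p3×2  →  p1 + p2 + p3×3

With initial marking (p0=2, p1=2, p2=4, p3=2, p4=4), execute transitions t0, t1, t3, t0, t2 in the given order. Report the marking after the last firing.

(p0=1, p1=6, p2=5, p3=1, p4=0)

step 1: fire t0:  (p0=2, p1=2, p2=4, p3=2, p4=4) → (p0=1, p1=4, p2=4, p3=2, p4=2)
step 2: fire t1:  (p0=1, p1=4, p2=4, p3=2, p4=2) → (p0=3, p1=3, p2=4, p3=3, p4=2)
step 3: fire t3:  (p0=3, p1=3, p2=4, p3=3, p4=2) → (p0=2, p1=4, p2=5, p3=4, p4=2)
step 4: fire t0:  (p0=2, p1=4, p2=5, p3=4, p4=2) → (p0=1, p1=6, p2=5, p3=4, p4=0)
step 5: fire t2:  (p0=1, p1=6, p2=5, p3=4, p4=0) → (p0=1, p1=6, p2=5, p3=1, p4=0)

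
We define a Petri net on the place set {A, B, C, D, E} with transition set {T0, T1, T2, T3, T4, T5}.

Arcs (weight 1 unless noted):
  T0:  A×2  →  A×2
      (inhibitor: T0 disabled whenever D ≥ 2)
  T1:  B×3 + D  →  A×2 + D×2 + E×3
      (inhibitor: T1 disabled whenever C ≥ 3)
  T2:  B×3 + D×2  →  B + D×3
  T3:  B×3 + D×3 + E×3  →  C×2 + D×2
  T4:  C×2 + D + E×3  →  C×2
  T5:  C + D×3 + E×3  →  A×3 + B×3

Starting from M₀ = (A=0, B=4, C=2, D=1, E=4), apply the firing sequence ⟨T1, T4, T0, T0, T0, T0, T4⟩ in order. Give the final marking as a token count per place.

step 1: fire T1:  (A=0, B=4, C=2, D=1, E=4) → (A=2, B=1, C=2, D=2, E=7)
step 2: fire T4:  (A=2, B=1, C=2, D=2, E=7) → (A=2, B=1, C=2, D=1, E=4)
step 3: fire T0:  (A=2, B=1, C=2, D=1, E=4) → (A=2, B=1, C=2, D=1, E=4)
step 4: fire T0:  (A=2, B=1, C=2, D=1, E=4) → (A=2, B=1, C=2, D=1, E=4)
step 5: fire T0:  (A=2, B=1, C=2, D=1, E=4) → (A=2, B=1, C=2, D=1, E=4)
step 6: fire T0:  (A=2, B=1, C=2, D=1, E=4) → (A=2, B=1, C=2, D=1, E=4)
step 7: fire T4:  (A=2, B=1, C=2, D=1, E=4) → (A=2, B=1, C=2, D=0, E=1)

(A=2, B=1, C=2, D=0, E=1)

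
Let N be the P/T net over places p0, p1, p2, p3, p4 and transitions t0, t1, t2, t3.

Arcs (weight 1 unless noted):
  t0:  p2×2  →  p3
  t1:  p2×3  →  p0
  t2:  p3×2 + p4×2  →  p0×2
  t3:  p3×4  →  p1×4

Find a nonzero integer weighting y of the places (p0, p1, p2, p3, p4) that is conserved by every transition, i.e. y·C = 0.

y = (p0:3, p1:2, p2:1, p3:2, p4:1)

Incidence matrix C (rows=places, cols=transitions):
       t0   t1   t2   t3
   p0   0    1    2    0
   p1   0    0    0    4
   p2  -2   -3    0    0
   p3   1    0   -2   -4
   p4   0    0   -2    0

Candidate y = [3, 2, 1, 2, 1]; check y·C column-wise:
  col t0: 3·0 + 2·0 + 1·-2 + 2·1 + 1·0 = 0
  col t1: 3·1 + 2·0 + 1·-3 + 2·0 + 1·0 = 0
  col t2: 3·2 + 2·0 + 1·0 + 2·-2 + 1·-2 = 0
  col t3: 3·0 + 2·4 + 1·0 + 2·-4 + 1·0 = 0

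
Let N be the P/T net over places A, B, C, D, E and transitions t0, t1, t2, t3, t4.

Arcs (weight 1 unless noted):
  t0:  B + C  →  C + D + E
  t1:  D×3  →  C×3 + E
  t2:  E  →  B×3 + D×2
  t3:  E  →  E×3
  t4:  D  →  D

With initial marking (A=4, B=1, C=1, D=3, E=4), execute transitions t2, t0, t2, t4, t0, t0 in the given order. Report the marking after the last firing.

step 1: fire t2:  (A=4, B=1, C=1, D=3, E=4) → (A=4, B=4, C=1, D=5, E=3)
step 2: fire t0:  (A=4, B=4, C=1, D=5, E=3) → (A=4, B=3, C=1, D=6, E=4)
step 3: fire t2:  (A=4, B=3, C=1, D=6, E=4) → (A=4, B=6, C=1, D=8, E=3)
step 4: fire t4:  (A=4, B=6, C=1, D=8, E=3) → (A=4, B=6, C=1, D=8, E=3)
step 5: fire t0:  (A=4, B=6, C=1, D=8, E=3) → (A=4, B=5, C=1, D=9, E=4)
step 6: fire t0:  (A=4, B=5, C=1, D=9, E=4) → (A=4, B=4, C=1, D=10, E=5)

(A=4, B=4, C=1, D=10, E=5)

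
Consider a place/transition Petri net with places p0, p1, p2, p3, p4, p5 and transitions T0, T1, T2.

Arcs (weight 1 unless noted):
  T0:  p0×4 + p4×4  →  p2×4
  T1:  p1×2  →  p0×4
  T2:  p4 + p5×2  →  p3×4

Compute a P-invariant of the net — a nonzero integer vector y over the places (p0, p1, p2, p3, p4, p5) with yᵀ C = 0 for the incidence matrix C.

y = (p0:1, p1:2, p2:1, p3:0, p4:0, p5:0)

Incidence matrix C (rows=places, cols=transitions):
       T0   T1   T2
   p0  -4    4    0
   p1   0   -2    0
   p2   4    0    0
   p3   0    0    4
   p4  -4    0   -1
   p5   0    0   -2

Candidate y = [1, 2, 1, 0, 0, 0]; check y·C column-wise:
  col T0: 1·-4 + 2·0 + 1·4 + 0·-4 = 0
  col T1: 1·4 + 2·-2 + 1·0 = 0
  col T2: 1·0 + 2·0 + 1·0 + 0·4 + 0·-1 + 0·-2 = 0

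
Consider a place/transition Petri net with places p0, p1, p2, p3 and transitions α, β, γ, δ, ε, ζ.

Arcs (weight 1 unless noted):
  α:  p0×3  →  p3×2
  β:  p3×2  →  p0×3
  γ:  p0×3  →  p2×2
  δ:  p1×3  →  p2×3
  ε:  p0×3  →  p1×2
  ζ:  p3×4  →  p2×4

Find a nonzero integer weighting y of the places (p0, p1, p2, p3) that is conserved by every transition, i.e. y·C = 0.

Incidence matrix C (rows=places, cols=transitions):
        α    β    γ    δ    ε    ζ
   p0  -3    3   -3    0   -3    0
   p1   0    0    0   -3    2    0
   p2   0    0    2    3    0    4
   p3   2   -2    0    0    0   -4

Candidate y = [2, 3, 3, 3]; check y·C column-wise:
  col α: 2·-3 + 3·0 + 3·0 + 3·2 = 0
  col β: 2·3 + 3·0 + 3·0 + 3·-2 = 0
  col γ: 2·-3 + 3·0 + 3·2 + 3·0 = 0
  col δ: 2·0 + 3·-3 + 3·3 + 3·0 = 0
  col ε: 2·-3 + 3·2 + 3·0 + 3·0 = 0
  col ζ: 2·0 + 3·0 + 3·4 + 3·-4 = 0

y = (p0:2, p1:3, p2:3, p3:3)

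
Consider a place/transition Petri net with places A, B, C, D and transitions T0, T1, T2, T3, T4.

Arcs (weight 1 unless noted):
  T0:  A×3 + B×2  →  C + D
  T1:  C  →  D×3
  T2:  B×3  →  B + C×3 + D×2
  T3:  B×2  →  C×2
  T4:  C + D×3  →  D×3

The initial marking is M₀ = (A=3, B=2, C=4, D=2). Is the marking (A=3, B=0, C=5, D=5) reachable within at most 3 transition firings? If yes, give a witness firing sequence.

step 1: fire T1:  (A=3, B=2, C=4, D=2) → (A=3, B=2, C=3, D=5)
step 2: fire T3:  (A=3, B=2, C=3, D=5) → (A=3, B=0, C=5, D=5)

YES — reachable via ⟨T1, T3⟩ (2 firings)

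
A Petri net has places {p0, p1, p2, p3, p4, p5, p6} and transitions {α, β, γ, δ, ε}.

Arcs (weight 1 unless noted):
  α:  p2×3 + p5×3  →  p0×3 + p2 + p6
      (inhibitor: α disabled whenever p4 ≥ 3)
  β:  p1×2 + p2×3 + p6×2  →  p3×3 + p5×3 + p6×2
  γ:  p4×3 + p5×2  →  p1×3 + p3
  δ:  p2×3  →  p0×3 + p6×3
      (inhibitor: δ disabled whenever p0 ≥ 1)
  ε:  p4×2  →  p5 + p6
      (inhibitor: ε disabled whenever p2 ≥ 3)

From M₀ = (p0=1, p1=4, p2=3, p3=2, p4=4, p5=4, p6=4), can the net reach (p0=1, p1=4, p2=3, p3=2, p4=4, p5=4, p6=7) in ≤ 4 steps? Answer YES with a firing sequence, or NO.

depth 0: 1 marking
depth 1: 3 markings reached so far
depth 2: 5 markings reached so far
depth 3: 6 markings reached so far
depth 4: 6 markings reached so far
(frontier empty at depth 4; search complete)
target is not among the 6 markings reachable within 4 steps

NO — not reachable within 4 firings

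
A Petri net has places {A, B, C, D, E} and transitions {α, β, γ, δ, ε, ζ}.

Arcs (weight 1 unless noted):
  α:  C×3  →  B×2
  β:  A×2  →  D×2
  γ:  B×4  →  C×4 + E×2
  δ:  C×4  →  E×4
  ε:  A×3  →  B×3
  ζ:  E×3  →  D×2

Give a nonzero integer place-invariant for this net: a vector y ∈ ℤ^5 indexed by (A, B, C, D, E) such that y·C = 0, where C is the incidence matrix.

Incidence matrix C (rows=places, cols=transitions):
        α    β    γ    δ    ε    ζ
    A   0   -2    0    0   -3    0
    B   2    0   -4    0    3    0
    C  -3    0    4   -4    0    0
    D   0    2    0    0    0    2
    E   0    0    2    4    0   -3

Candidate y = [3, 3, 2, 3, 2]; check y·C column-wise:
  col α: 3·0 + 3·2 + 2·-3 + 3·0 + 2·0 = 0
  col β: 3·-2 + 3·0 + 2·0 + 3·2 + 2·0 = 0
  col γ: 3·0 + 3·-4 + 2·4 + 3·0 + 2·2 = 0
  col δ: 3·0 + 3·0 + 2·-4 + 3·0 + 2·4 = 0
  col ε: 3·-3 + 3·3 + 2·0 + 3·0 + 2·0 = 0
  col ζ: 3·0 + 3·0 + 2·0 + 3·2 + 2·-3 = 0

y = (A:3, B:3, C:2, D:3, E:2)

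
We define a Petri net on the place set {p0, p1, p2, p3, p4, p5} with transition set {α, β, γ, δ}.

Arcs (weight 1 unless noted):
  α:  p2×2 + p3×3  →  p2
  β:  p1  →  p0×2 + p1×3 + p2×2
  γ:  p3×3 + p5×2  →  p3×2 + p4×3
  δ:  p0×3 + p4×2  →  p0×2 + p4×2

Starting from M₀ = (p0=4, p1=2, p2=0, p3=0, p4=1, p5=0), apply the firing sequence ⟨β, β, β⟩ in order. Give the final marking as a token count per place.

step 1: fire β:  (p0=4, p1=2, p2=0, p3=0, p4=1, p5=0) → (p0=6, p1=4, p2=2, p3=0, p4=1, p5=0)
step 2: fire β:  (p0=6, p1=4, p2=2, p3=0, p4=1, p5=0) → (p0=8, p1=6, p2=4, p3=0, p4=1, p5=0)
step 3: fire β:  (p0=8, p1=6, p2=4, p3=0, p4=1, p5=0) → (p0=10, p1=8, p2=6, p3=0, p4=1, p5=0)

(p0=10, p1=8, p2=6, p3=0, p4=1, p5=0)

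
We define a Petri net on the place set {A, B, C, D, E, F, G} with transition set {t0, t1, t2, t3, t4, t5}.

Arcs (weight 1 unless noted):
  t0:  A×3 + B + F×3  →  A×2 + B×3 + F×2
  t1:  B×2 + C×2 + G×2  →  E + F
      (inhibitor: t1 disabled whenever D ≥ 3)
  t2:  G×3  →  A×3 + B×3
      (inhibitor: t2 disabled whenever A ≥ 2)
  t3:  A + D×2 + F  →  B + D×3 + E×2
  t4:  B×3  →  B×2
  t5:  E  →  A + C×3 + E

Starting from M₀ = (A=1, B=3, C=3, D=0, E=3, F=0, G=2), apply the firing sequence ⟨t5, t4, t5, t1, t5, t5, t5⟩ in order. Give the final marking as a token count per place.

(A=6, B=0, C=16, D=0, E=4, F=1, G=0)

step 1: fire t5:  (A=1, B=3, C=3, D=0, E=3, F=0, G=2) → (A=2, B=3, C=6, D=0, E=3, F=0, G=2)
step 2: fire t4:  (A=2, B=3, C=6, D=0, E=3, F=0, G=2) → (A=2, B=2, C=6, D=0, E=3, F=0, G=2)
step 3: fire t5:  (A=2, B=2, C=6, D=0, E=3, F=0, G=2) → (A=3, B=2, C=9, D=0, E=3, F=0, G=2)
step 4: fire t1:  (A=3, B=2, C=9, D=0, E=3, F=0, G=2) → (A=3, B=0, C=7, D=0, E=4, F=1, G=0)
step 5: fire t5:  (A=3, B=0, C=7, D=0, E=4, F=1, G=0) → (A=4, B=0, C=10, D=0, E=4, F=1, G=0)
step 6: fire t5:  (A=4, B=0, C=10, D=0, E=4, F=1, G=0) → (A=5, B=0, C=13, D=0, E=4, F=1, G=0)
step 7: fire t5:  (A=5, B=0, C=13, D=0, E=4, F=1, G=0) → (A=6, B=0, C=16, D=0, E=4, F=1, G=0)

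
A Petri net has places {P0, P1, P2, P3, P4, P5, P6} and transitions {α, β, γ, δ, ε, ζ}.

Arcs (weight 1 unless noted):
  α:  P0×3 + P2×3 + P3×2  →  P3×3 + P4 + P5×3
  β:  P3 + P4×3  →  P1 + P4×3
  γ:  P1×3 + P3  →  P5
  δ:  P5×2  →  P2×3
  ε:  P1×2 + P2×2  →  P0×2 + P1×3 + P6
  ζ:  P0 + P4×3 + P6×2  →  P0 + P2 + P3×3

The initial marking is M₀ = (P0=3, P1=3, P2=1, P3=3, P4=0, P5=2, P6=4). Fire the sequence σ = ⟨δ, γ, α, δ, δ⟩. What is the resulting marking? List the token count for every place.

step 1: fire δ:  (P0=3, P1=3, P2=1, P3=3, P4=0, P5=2, P6=4) → (P0=3, P1=3, P2=4, P3=3, P4=0, P5=0, P6=4)
step 2: fire γ:  (P0=3, P1=3, P2=4, P3=3, P4=0, P5=0, P6=4) → (P0=3, P1=0, P2=4, P3=2, P4=0, P5=1, P6=4)
step 3: fire α:  (P0=3, P1=0, P2=4, P3=2, P4=0, P5=1, P6=4) → (P0=0, P1=0, P2=1, P3=3, P4=1, P5=4, P6=4)
step 4: fire δ:  (P0=0, P1=0, P2=1, P3=3, P4=1, P5=4, P6=4) → (P0=0, P1=0, P2=4, P3=3, P4=1, P5=2, P6=4)
step 5: fire δ:  (P0=0, P1=0, P2=4, P3=3, P4=1, P5=2, P6=4) → (P0=0, P1=0, P2=7, P3=3, P4=1, P5=0, P6=4)

(P0=0, P1=0, P2=7, P3=3, P4=1, P5=0, P6=4)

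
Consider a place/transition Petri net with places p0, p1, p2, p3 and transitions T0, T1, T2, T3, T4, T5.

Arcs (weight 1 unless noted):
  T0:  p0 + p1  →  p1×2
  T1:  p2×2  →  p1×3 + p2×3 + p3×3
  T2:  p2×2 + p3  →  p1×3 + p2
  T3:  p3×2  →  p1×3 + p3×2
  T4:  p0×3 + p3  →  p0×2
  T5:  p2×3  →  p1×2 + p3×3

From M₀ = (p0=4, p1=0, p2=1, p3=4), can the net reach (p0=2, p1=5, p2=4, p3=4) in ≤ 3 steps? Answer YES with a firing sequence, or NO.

NO — not reachable within 3 firings

depth 0: 1 marking
depth 1: 3 markings reached so far
depth 2: 7 markings reached so far
depth 3: 13 markings reached so far
target is not among the 13 markings reachable within 3 steps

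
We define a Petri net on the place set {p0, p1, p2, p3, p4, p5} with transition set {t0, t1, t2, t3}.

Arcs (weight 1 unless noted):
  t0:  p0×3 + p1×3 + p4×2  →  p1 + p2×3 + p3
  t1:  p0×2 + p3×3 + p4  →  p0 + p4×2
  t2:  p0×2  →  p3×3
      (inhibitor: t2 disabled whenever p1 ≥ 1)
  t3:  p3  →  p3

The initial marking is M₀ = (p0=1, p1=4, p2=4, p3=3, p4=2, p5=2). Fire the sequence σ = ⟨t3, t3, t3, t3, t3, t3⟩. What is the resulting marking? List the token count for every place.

(p0=1, p1=4, p2=4, p3=3, p4=2, p5=2)

step 1: fire t3:  (p0=1, p1=4, p2=4, p3=3, p4=2, p5=2) → (p0=1, p1=4, p2=4, p3=3, p4=2, p5=2)
step 2: fire t3:  (p0=1, p1=4, p2=4, p3=3, p4=2, p5=2) → (p0=1, p1=4, p2=4, p3=3, p4=2, p5=2)
step 3: fire t3:  (p0=1, p1=4, p2=4, p3=3, p4=2, p5=2) → (p0=1, p1=4, p2=4, p3=3, p4=2, p5=2)
step 4: fire t3:  (p0=1, p1=4, p2=4, p3=3, p4=2, p5=2) → (p0=1, p1=4, p2=4, p3=3, p4=2, p5=2)
step 5: fire t3:  (p0=1, p1=4, p2=4, p3=3, p4=2, p5=2) → (p0=1, p1=4, p2=4, p3=3, p4=2, p5=2)
step 6: fire t3:  (p0=1, p1=4, p2=4, p3=3, p4=2, p5=2) → (p0=1, p1=4, p2=4, p3=3, p4=2, p5=2)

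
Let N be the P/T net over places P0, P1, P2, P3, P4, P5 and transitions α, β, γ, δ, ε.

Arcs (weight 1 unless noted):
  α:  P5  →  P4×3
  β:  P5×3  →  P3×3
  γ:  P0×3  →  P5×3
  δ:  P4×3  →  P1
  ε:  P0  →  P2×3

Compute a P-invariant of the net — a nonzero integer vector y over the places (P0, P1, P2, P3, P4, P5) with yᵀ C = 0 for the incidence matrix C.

Incidence matrix C (rows=places, cols=transitions):
        α    β    γ    δ    ε
   P0   0    0   -3    0   -1
   P1   0    0    0    1    0
   P2   0    0    0    0    3
   P3   0    3    0    0    0
   P4   3    0    0   -3    0
   P5  -1   -3    3    0    0

Candidate y = [3, 3, 1, 3, 1, 3]; check y·C column-wise:
  col α: 3·0 + 3·0 + 1·0 + 3·0 + 1·3 + 3·-1 = 0
  col β: 3·0 + 3·0 + 1·0 + 3·3 + 1·0 + 3·-3 = 0
  col γ: 3·-3 + 3·0 + 1·0 + 3·0 + 1·0 + 3·3 = 0
  col δ: 3·0 + 3·1 + 1·0 + 3·0 + 1·-3 + 3·0 = 0
  col ε: 3·-1 + 3·0 + 1·3 + 3·0 + 1·0 + 3·0 = 0

y = (P0:3, P1:3, P2:1, P3:3, P4:1, P5:3)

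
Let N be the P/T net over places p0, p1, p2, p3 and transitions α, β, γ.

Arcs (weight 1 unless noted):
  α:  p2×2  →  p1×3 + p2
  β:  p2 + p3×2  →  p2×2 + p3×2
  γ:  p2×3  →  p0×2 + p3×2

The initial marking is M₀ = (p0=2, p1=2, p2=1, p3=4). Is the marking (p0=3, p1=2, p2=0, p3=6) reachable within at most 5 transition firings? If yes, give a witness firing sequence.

depth 0: 1 marking
depth 1: 2 markings reached so far
depth 2: 4 markings reached so far
depth 3: 7 markings reached so far
depth 4: 11 markings reached so far
depth 5: 16 markings reached so far
target is not among the 16 markings reachable within 5 steps

NO — not reachable within 5 firings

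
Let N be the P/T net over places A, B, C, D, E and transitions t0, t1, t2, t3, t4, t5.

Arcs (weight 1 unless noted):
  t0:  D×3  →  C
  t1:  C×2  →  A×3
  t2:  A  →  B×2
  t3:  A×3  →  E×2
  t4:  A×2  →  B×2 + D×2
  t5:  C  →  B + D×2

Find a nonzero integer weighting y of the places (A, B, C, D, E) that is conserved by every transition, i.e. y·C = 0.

y = (A:2, B:1, C:3, D:1, E:3)

Incidence matrix C (rows=places, cols=transitions):
       t0   t1   t2   t3   t4   t5
    A   0    3   -1   -3   -2    0
    B   0    0    2    0    2    1
    C   1   -2    0    0    0   -1
    D  -3    0    0    0    2    2
    E   0    0    0    2    0    0

Candidate y = [2, 1, 3, 1, 3]; check y·C column-wise:
  col t0: 2·0 + 1·0 + 3·1 + 1·-3 + 3·0 = 0
  col t1: 2·3 + 1·0 + 3·-2 + 1·0 + 3·0 = 0
  col t2: 2·-1 + 1·2 + 3·0 + 1·0 + 3·0 = 0
  col t3: 2·-3 + 1·0 + 3·0 + 1·0 + 3·2 = 0
  col t4: 2·-2 + 1·2 + 3·0 + 1·2 + 3·0 = 0
  col t5: 2·0 + 1·1 + 3·-1 + 1·2 + 3·0 = 0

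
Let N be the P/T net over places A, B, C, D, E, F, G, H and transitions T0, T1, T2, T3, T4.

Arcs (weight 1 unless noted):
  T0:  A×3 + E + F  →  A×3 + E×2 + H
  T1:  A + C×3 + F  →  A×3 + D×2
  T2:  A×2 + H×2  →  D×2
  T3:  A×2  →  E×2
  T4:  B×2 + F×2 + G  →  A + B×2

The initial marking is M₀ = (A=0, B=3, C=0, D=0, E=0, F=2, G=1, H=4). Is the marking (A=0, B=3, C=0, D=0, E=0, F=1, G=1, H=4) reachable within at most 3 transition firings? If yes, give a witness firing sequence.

depth 0: 1 marking
depth 1: 2 markings reached so far
depth 2: 2 markings reached so far
(frontier empty at depth 2; search complete)
target is not among the 2 markings reachable within 3 steps

NO — not reachable within 3 firings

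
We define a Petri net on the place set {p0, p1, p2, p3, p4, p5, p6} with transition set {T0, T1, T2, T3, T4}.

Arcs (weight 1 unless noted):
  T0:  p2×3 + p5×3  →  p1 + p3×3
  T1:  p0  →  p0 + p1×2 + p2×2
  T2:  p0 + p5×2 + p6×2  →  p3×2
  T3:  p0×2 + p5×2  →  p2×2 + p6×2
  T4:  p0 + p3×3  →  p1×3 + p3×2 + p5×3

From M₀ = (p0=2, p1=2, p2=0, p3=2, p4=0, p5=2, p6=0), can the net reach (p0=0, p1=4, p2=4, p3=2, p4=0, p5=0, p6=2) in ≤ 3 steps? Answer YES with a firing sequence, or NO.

YES — reachable via ⟨T1, T3⟩ (2 firings)

step 1: fire T1:  (p0=2, p1=2, p2=0, p3=2, p4=0, p5=2, p6=0) → (p0=2, p1=4, p2=2, p3=2, p4=0, p5=2, p6=0)
step 2: fire T3:  (p0=2, p1=4, p2=2, p3=2, p4=0, p5=2, p6=0) → (p0=0, p1=4, p2=4, p3=2, p4=0, p5=0, p6=2)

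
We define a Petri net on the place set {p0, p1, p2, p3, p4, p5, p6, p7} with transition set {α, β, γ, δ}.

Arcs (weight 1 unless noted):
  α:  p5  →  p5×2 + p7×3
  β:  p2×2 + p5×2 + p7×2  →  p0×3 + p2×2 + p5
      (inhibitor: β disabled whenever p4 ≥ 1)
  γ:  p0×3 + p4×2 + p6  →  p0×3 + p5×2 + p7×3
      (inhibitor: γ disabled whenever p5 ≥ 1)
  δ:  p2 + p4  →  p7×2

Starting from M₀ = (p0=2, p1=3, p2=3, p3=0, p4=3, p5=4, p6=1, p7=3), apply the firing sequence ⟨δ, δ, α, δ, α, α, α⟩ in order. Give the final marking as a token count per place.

(p0=2, p1=3, p2=0, p3=0, p4=0, p5=8, p6=1, p7=21)

step 1: fire δ:  (p0=2, p1=3, p2=3, p3=0, p4=3, p5=4, p6=1, p7=3) → (p0=2, p1=3, p2=2, p3=0, p4=2, p5=4, p6=1, p7=5)
step 2: fire δ:  (p0=2, p1=3, p2=2, p3=0, p4=2, p5=4, p6=1, p7=5) → (p0=2, p1=3, p2=1, p3=0, p4=1, p5=4, p6=1, p7=7)
step 3: fire α:  (p0=2, p1=3, p2=1, p3=0, p4=1, p5=4, p6=1, p7=7) → (p0=2, p1=3, p2=1, p3=0, p4=1, p5=5, p6=1, p7=10)
step 4: fire δ:  (p0=2, p1=3, p2=1, p3=0, p4=1, p5=5, p6=1, p7=10) → (p0=2, p1=3, p2=0, p3=0, p4=0, p5=5, p6=1, p7=12)
step 5: fire α:  (p0=2, p1=3, p2=0, p3=0, p4=0, p5=5, p6=1, p7=12) → (p0=2, p1=3, p2=0, p3=0, p4=0, p5=6, p6=1, p7=15)
step 6: fire α:  (p0=2, p1=3, p2=0, p3=0, p4=0, p5=6, p6=1, p7=15) → (p0=2, p1=3, p2=0, p3=0, p4=0, p5=7, p6=1, p7=18)
step 7: fire α:  (p0=2, p1=3, p2=0, p3=0, p4=0, p5=7, p6=1, p7=18) → (p0=2, p1=3, p2=0, p3=0, p4=0, p5=8, p6=1, p7=21)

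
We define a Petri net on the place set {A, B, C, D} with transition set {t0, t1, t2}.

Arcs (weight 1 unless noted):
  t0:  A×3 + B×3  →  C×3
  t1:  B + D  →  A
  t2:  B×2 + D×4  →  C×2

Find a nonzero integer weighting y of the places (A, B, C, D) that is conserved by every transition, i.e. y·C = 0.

Incidence matrix C (rows=places, cols=transitions):
       t0   t1   t2
    A  -3    1    0
    B  -3   -1   -2
    C   3    0    2
    D   0   -1   -4

Candidate y = [2, 1, 3, 1]; check y·C column-wise:
  col t0: 2·-3 + 1·-3 + 3·3 + 1·0 = 0
  col t1: 2·1 + 1·-1 + 3·0 + 1·-1 = 0
  col t2: 2·0 + 1·-2 + 3·2 + 1·-4 = 0

y = (A:2, B:1, C:3, D:1)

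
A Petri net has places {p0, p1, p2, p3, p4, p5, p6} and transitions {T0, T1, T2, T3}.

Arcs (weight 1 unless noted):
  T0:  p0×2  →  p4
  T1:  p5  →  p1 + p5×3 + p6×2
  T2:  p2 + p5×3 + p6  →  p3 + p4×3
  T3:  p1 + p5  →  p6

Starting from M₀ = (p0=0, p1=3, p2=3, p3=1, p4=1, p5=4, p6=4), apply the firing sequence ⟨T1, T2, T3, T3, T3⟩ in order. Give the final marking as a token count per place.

step 1: fire T1:  (p0=0, p1=3, p2=3, p3=1, p4=1, p5=4, p6=4) → (p0=0, p1=4, p2=3, p3=1, p4=1, p5=6, p6=6)
step 2: fire T2:  (p0=0, p1=4, p2=3, p3=1, p4=1, p5=6, p6=6) → (p0=0, p1=4, p2=2, p3=2, p4=4, p5=3, p6=5)
step 3: fire T3:  (p0=0, p1=4, p2=2, p3=2, p4=4, p5=3, p6=5) → (p0=0, p1=3, p2=2, p3=2, p4=4, p5=2, p6=6)
step 4: fire T3:  (p0=0, p1=3, p2=2, p3=2, p4=4, p5=2, p6=6) → (p0=0, p1=2, p2=2, p3=2, p4=4, p5=1, p6=7)
step 5: fire T3:  (p0=0, p1=2, p2=2, p3=2, p4=4, p5=1, p6=7) → (p0=0, p1=1, p2=2, p3=2, p4=4, p5=0, p6=8)

(p0=0, p1=1, p2=2, p3=2, p4=4, p5=0, p6=8)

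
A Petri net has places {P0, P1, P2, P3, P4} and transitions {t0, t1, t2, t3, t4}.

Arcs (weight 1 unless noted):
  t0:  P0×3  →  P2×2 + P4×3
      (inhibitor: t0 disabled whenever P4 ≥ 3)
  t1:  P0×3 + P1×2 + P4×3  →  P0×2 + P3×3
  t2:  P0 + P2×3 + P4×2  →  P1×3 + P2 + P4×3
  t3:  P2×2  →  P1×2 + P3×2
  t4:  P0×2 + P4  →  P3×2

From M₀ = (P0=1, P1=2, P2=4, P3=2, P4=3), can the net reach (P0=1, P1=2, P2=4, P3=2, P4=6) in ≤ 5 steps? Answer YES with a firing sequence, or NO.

NO — not reachable within 5 firings

depth 0: 1 marking
depth 1: 3 markings reached so far
depth 2: 5 markings reached so far
depth 3: 5 markings reached so far
(frontier empty at depth 3; search complete)
target is not among the 5 markings reachable within 5 steps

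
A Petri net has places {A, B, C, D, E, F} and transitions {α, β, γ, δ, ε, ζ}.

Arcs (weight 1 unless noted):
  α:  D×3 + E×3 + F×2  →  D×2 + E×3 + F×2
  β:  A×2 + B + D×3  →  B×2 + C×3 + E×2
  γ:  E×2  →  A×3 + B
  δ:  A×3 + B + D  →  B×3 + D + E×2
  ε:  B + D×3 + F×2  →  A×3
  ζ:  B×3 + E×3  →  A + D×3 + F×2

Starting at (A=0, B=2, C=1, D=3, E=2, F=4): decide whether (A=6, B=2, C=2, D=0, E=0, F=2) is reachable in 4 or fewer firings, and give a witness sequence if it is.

NO — not reachable within 4 firings

depth 0: 1 marking
depth 1: 3 markings reached so far
depth 2: 6 markings reached so far
depth 3: 9 markings reached so far
depth 4: 12 markings reached so far
target is not among the 12 markings reachable within 4 steps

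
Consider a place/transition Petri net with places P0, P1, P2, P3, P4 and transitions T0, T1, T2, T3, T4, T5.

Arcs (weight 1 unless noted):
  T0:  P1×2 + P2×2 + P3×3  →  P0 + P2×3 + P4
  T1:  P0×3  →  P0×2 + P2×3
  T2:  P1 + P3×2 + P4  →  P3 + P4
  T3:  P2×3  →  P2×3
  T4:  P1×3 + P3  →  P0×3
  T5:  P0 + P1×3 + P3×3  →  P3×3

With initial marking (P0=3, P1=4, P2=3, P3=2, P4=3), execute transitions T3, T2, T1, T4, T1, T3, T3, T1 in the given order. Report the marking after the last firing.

(P0=3, P1=0, P2=12, P3=0, P4=3)

step 1: fire T3:  (P0=3, P1=4, P2=3, P3=2, P4=3) → (P0=3, P1=4, P2=3, P3=2, P4=3)
step 2: fire T2:  (P0=3, P1=4, P2=3, P3=2, P4=3) → (P0=3, P1=3, P2=3, P3=1, P4=3)
step 3: fire T1:  (P0=3, P1=3, P2=3, P3=1, P4=3) → (P0=2, P1=3, P2=6, P3=1, P4=3)
step 4: fire T4:  (P0=2, P1=3, P2=6, P3=1, P4=3) → (P0=5, P1=0, P2=6, P3=0, P4=3)
step 5: fire T1:  (P0=5, P1=0, P2=6, P3=0, P4=3) → (P0=4, P1=0, P2=9, P3=0, P4=3)
step 6: fire T3:  (P0=4, P1=0, P2=9, P3=0, P4=3) → (P0=4, P1=0, P2=9, P3=0, P4=3)
step 7: fire T3:  (P0=4, P1=0, P2=9, P3=0, P4=3) → (P0=4, P1=0, P2=9, P3=0, P4=3)
step 8: fire T1:  (P0=4, P1=0, P2=9, P3=0, P4=3) → (P0=3, P1=0, P2=12, P3=0, P4=3)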